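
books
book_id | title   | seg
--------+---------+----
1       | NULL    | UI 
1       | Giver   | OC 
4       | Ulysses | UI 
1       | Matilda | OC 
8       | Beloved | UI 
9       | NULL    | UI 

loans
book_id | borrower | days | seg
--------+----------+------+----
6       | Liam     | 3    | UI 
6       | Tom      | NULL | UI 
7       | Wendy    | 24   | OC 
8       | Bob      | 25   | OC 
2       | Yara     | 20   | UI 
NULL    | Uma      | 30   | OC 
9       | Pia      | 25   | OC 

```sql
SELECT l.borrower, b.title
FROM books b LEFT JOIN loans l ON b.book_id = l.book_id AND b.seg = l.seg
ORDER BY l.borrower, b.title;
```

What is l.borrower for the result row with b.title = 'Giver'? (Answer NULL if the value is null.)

NULL

LEFT JOIN keeps every row from `books`; unmatched rows get NULL for `loans`'s columns.
Matching on b.book_id = l.book_id AND b.seg = l.seg. A NULL in a compared column never satisfies the condition.
- book_id=1, seg=UI: no l row matches, row kept with l columns NULL.
- book_id=1, seg=OC: no l row matches, row kept with l columns NULL.
- book_id=4, seg=UI: no l row matches, row kept with l columns NULL.
- book_id=1, seg=OC: no l row matches, row kept with l columns NULL.
- book_id=8, seg=UI: no l row matches, row kept with l columns NULL.
- book_id=9, seg=UI: no l row matches, row kept with l columns NULL.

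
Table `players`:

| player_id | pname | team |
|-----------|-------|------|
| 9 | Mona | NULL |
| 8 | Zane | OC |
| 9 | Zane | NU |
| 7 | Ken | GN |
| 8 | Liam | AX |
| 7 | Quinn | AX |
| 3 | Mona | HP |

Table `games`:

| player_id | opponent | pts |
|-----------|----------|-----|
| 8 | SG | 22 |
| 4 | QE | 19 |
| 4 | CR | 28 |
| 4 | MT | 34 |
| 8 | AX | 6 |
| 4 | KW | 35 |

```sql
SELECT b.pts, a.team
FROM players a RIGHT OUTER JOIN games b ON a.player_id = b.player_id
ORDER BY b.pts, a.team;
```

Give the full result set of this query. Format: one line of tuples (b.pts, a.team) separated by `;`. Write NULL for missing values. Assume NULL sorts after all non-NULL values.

RIGHT JOIN keeps every row from `games`; unmatched rows get NULL for `players`'s columns.
Matching on a.player_id = b.player_id.
Matched pairs: 4; unmatched b rows kept: 4.

(6, AX); (6, OC); (19, NULL); (22, AX); (22, OC); (28, NULL); (34, NULL); (35, NULL)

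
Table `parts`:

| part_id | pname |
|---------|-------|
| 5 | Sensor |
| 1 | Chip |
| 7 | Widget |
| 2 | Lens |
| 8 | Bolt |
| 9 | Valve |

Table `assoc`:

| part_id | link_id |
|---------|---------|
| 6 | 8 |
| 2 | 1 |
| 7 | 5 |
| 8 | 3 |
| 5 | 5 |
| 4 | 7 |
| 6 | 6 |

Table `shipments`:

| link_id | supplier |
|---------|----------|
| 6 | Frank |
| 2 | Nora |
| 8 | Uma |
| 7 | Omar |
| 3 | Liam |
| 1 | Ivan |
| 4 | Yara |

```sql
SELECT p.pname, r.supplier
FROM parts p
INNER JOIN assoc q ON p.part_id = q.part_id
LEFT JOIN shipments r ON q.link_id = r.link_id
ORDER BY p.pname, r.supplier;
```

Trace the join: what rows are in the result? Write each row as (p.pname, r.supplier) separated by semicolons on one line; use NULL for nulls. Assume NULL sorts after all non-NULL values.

(Bolt, Liam); (Lens, Ivan); (Sensor, NULL); (Widget, NULL)

Evaluate left to right. First `parts p INNER JOIN assoc q` on part_id: 4 row(s).
Then LEFT JOIN `shipments r` on link_id: each of those 4 rows is kept; rows whose q.link_id has no match in r get NULL for r's columns.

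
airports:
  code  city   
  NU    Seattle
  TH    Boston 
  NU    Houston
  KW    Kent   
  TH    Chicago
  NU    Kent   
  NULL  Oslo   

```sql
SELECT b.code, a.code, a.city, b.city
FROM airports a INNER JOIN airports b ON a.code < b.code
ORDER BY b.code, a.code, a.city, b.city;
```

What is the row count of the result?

INNER JOIN keeps only pairs where the ON condition holds.
Matching on a.code < b.code. A NULL in a compared column never satisfies the condition.
Matched pairs: 11.
Total: 11 rows.

11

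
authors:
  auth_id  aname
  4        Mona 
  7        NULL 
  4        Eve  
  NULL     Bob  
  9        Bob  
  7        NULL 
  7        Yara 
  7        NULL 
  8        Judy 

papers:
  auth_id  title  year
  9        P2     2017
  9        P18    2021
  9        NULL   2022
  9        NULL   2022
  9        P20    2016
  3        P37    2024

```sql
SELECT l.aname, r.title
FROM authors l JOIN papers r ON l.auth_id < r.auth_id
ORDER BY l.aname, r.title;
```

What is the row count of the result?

INNER JOIN keeps only pairs where the ON condition holds.
Matching on l.auth_id < r.auth_id. A NULL in a compared column never satisfies the condition.
Matched pairs: 35.
Total: 35 rows.

35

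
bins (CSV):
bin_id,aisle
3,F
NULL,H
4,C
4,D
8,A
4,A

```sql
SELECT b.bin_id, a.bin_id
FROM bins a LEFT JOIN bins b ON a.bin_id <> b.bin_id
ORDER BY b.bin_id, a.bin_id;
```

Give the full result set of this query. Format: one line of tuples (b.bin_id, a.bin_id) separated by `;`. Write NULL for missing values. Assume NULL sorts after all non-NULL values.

LEFT JOIN keeps every row from `bins a`; unmatched rows get NULL for `bins b`'s columns.
Matching on a.bin_id <> b.bin_id. A NULL in a compared column never satisfies the condition.
Matched pairs: 14; unmatched a rows kept: 1.

(3, 4); (3, 4); (3, 4); (3, 8); (4, 3); (4, 3); (4, 3); (4, 8); (4, 8); (4, 8); (8, 3); (8, 4); (8, 4); (8, 4); (NULL, NULL)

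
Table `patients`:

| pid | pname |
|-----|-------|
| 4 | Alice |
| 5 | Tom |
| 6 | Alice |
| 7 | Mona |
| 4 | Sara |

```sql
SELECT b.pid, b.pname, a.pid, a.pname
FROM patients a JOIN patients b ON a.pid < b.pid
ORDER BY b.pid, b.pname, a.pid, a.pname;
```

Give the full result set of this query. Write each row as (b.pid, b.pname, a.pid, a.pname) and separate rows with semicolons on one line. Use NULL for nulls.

INNER JOIN keeps only pairs where the ON condition holds.
Matching on a.pid < b.pid.
- a (pid=4) pairs with 3 row(s) of b.
- a (pid=5) pairs with 2 row(s) of b.
- a (pid=6) pairs with 1 row(s) of b.
- a (pid=7) has no partner → excluded.
- a (pid=4) pairs with 3 row(s) of b.
After projecting and ordering:
b.pid | b.pname | a.pid | a.pname
5 | Tom | 4 | Alice
5 | Tom | 4 | Sara
6 | Alice | 4 | Alice
6 | Alice | 4 | Sara
6 | Alice | 5 | Tom
7 | Mona | 4 | Alice
7 | Mona | 4 | Sara
7 | Mona | 5 | Tom
7 | Mona | 6 | Alice

(5, Tom, 4, Alice); (5, Tom, 4, Sara); (6, Alice, 4, Alice); (6, Alice, 4, Sara); (6, Alice, 5, Tom); (7, Mona, 4, Alice); (7, Mona, 4, Sara); (7, Mona, 5, Tom); (7, Mona, 6, Alice)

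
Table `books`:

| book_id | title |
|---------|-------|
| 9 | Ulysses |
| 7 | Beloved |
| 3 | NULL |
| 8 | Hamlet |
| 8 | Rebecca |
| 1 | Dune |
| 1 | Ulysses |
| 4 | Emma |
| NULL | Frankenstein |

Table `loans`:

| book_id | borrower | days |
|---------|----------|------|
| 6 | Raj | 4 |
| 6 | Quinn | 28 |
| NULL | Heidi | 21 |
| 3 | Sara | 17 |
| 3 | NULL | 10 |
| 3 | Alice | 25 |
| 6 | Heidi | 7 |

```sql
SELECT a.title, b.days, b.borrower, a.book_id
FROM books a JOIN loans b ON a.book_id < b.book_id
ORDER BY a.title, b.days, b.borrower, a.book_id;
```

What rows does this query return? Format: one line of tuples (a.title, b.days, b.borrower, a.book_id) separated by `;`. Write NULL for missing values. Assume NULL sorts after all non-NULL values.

(Dune, 4, Raj, 1); (Dune, 7, Heidi, 1); (Dune, 10, NULL, 1); (Dune, 17, Sara, 1); (Dune, 25, Alice, 1); (Dune, 28, Quinn, 1); (Emma, 4, Raj, 4); (Emma, 7, Heidi, 4); (Emma, 28, Quinn, 4); (Ulysses, 4, Raj, 1); (Ulysses, 7, Heidi, 1); (Ulysses, 10, NULL, 1); (Ulysses, 17, Sara, 1); (Ulysses, 25, Alice, 1); (Ulysses, 28, Quinn, 1); (NULL, 4, Raj, 3); (NULL, 7, Heidi, 3); (NULL, 28, Quinn, 3)

INNER JOIN keeps only pairs where the ON condition holds.
Matching on a.book_id < b.book_id. A NULL in a compared column never satisfies the condition.
- a row (book_id=9): no match → dropped.
- a row (book_id=7): no match → dropped.
- a row (book_id=3): matches 3 b row(s) → 3 output row(s).
- a row (book_id=8): no match → dropped.
- a row (book_id=8): no match → dropped.
- a row (book_id=1): matches 6 b row(s) → 6 output row(s).
- a row (book_id=1): matches 6 b row(s) → 6 output row(s).
- a row (book_id=4): matches 3 b row(s) → 3 output row(s).
- a row (book_id=NULL): no match → dropped.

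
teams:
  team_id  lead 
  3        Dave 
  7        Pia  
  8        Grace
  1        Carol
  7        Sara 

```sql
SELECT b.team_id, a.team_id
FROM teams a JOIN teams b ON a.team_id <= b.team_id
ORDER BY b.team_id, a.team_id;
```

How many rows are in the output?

INNER JOIN keeps only pairs where the ON condition holds.
Matching on a.team_id <= b.team_id.
- a (team_id=3) pairs with 4 row(s) of b.
- a (team_id=7) pairs with 3 row(s) of b.
- a (team_id=8) pairs with 1 row(s) of b.
- a (team_id=1) pairs with 5 row(s) of b.
- a (team_id=7) pairs with 3 row(s) of b.
Total: 16 rows.

16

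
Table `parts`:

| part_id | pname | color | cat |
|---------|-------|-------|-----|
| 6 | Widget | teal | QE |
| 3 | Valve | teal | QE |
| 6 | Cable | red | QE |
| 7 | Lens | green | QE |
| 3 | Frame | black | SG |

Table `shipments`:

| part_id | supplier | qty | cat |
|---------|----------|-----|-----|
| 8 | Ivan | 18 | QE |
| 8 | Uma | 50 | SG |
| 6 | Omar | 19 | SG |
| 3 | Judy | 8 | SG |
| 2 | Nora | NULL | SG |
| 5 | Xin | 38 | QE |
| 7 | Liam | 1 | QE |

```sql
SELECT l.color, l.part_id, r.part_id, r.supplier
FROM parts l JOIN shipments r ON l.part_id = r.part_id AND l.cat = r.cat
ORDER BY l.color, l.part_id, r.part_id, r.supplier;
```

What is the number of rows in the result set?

INNER JOIN keeps only pairs where the ON condition holds.
Matching on l.part_id = r.part_id AND l.cat = r.cat.
- l (part_id=6, cat=QE) has no partner → excluded.
- l (part_id=3, cat=QE) has no partner → excluded.
- l (part_id=6, cat=QE) has no partner → excluded.
- l (part_id=7, cat=QE) pairs with 1 row(s) of r.
- l (part_id=3, cat=SG) pairs with 1 row(s) of r.
Total: 2 rows.

2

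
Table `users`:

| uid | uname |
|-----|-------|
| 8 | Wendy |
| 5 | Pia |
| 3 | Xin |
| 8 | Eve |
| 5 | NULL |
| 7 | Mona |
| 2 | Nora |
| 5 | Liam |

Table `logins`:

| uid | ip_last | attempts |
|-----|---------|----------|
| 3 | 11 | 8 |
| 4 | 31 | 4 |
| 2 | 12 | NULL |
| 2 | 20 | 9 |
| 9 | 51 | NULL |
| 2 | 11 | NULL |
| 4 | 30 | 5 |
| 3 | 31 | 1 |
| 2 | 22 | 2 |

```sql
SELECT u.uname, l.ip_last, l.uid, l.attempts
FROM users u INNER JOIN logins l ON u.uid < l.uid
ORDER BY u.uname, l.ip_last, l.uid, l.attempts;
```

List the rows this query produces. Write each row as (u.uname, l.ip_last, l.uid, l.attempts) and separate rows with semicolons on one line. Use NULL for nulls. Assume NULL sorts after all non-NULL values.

INNER JOIN keeps only pairs where the ON condition holds.
Matching on u.uid < l.uid.
- u (uid=8) pairs with 1 row(s) of l.
- u (uid=5) pairs with 1 row(s) of l.
- u (uid=3) pairs with 3 row(s) of l.
- u (uid=8) pairs with 1 row(s) of l.
- u (uid=5) pairs with 1 row(s) of l.
- u (uid=7) pairs with 1 row(s) of l.
- u (uid=2) pairs with 5 row(s) of l.
- u (uid=5) pairs with 1 row(s) of l.

(Eve, 51, 9, NULL); (Liam, 51, 9, NULL); (Mona, 51, 9, NULL); (Nora, 11, 3, 8); (Nora, 30, 4, 5); (Nora, 31, 3, 1); (Nora, 31, 4, 4); (Nora, 51, 9, NULL); (Pia, 51, 9, NULL); (Wendy, 51, 9, NULL); (Xin, 30, 4, 5); (Xin, 31, 4, 4); (Xin, 51, 9, NULL); (NULL, 51, 9, NULL)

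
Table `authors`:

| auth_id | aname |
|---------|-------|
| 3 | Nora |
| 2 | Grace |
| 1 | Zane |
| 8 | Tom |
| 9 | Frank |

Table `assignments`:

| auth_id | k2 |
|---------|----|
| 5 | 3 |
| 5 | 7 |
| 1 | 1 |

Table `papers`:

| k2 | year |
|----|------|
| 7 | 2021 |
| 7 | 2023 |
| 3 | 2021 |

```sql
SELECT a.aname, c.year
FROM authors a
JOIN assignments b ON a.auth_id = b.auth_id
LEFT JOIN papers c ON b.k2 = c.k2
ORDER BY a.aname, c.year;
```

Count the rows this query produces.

1

Step 1 — a INNER JOIN b on auth_id → 1 row(s).
Then LEFT JOIN `papers c` on k2: each of those 1 rows is kept; rows whose b.k2 has no match in c get NULL for c's columns.
Result: 1 row(s).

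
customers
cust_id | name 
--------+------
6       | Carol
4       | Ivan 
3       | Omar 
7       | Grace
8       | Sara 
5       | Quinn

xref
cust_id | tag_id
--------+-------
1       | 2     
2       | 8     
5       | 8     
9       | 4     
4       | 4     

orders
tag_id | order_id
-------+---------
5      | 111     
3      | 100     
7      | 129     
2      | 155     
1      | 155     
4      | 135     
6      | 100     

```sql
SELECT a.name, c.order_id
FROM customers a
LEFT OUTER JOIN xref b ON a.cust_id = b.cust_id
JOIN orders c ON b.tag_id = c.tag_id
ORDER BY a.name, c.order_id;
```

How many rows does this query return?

1

Evaluate left to right. First `customers a LEFT JOIN xref b` on cust_id: 6 row(s).
Then INNER JOIN `orders c` on tag_id: keep only rows whose b.tag_id appears in c.
Result: 1 row(s).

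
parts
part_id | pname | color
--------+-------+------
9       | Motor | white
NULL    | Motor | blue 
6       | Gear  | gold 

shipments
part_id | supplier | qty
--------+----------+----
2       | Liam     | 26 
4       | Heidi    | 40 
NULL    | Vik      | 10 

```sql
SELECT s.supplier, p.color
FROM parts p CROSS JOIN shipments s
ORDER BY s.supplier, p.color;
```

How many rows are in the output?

9

CROSS JOIN pairs every row of `parts` with every row of `shipments`: 3 × 3 = 9 rows.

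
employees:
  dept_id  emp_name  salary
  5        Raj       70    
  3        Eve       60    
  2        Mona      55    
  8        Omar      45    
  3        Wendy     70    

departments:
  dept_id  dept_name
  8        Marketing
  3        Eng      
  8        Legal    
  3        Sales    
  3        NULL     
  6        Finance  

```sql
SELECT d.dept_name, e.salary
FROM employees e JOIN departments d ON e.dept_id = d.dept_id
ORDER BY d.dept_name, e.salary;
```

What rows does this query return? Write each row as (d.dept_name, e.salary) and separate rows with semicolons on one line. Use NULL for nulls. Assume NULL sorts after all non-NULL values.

(Eng, 60); (Eng, 70); (Legal, 45); (Marketing, 45); (Sales, 60); (Sales, 70); (NULL, 60); (NULL, 70)

INNER JOIN keeps only pairs where the ON condition holds.
Matching on e.dept_id = d.dept_id.
Matched pairs: 8.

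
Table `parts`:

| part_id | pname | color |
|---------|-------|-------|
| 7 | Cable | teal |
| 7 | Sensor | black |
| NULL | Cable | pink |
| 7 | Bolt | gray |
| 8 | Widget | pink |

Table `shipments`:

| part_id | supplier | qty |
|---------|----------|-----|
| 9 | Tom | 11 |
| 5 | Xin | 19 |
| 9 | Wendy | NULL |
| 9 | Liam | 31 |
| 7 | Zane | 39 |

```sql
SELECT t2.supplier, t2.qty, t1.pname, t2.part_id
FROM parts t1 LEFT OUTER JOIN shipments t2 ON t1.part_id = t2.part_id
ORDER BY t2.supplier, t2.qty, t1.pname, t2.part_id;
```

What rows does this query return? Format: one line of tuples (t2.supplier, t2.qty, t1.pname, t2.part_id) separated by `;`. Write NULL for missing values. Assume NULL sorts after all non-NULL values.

(Zane, 39, Bolt, 7); (Zane, 39, Cable, 7); (Zane, 39, Sensor, 7); (NULL, NULL, Cable, NULL); (NULL, NULL, Widget, NULL)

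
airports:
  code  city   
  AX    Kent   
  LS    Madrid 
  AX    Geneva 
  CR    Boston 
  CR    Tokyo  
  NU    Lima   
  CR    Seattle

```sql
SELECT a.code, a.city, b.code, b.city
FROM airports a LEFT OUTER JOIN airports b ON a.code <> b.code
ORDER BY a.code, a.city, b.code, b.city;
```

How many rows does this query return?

LEFT JOIN keeps every row from `airports a`; unmatched rows get NULL for `airports b`'s columns.
Matching on a.code <> b.code.
- a[0] code=AX → 5 match(es) in b → 5 row(s).
- a[1] code=LS → 6 match(es) in b → 6 row(s).
- a[2] code=AX → 5 match(es) in b → 5 row(s).
- a[3] code=CR → 4 match(es) in b → 4 row(s).
- a[4] code=CR → 4 match(es) in b → 4 row(s).
- a[5] code=NU → 6 match(es) in b → 6 row(s).
- a[6] code=CR → 4 match(es) in b → 4 row(s).
Total: 34 rows.

34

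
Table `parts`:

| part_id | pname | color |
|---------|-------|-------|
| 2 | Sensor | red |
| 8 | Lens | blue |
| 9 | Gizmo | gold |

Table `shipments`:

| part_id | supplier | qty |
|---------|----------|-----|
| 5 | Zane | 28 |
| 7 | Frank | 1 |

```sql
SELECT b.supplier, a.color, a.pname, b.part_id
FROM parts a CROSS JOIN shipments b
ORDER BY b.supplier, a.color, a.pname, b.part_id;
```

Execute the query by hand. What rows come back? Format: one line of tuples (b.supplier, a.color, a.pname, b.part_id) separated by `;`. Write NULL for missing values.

(Frank, blue, Lens, 7); (Frank, gold, Gizmo, 7); (Frank, red, Sensor, 7); (Zane, blue, Lens, 5); (Zane, gold, Gizmo, 5); (Zane, red, Sensor, 5)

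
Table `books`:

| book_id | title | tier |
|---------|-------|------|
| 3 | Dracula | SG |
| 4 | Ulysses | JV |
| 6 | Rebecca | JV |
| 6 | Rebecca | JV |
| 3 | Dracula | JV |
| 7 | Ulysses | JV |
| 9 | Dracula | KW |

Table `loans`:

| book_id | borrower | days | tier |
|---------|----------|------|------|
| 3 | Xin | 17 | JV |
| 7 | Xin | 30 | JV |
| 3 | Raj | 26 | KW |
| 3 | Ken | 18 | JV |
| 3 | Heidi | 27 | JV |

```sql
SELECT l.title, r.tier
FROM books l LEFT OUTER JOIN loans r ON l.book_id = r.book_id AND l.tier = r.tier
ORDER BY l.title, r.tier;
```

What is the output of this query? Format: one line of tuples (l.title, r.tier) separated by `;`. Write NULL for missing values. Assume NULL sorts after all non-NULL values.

(Dracula, JV); (Dracula, JV); (Dracula, JV); (Dracula, NULL); (Dracula, NULL); (Rebecca, NULL); (Rebecca, NULL); (Ulysses, JV); (Ulysses, NULL)

LEFT JOIN keeps every row from `books`; unmatched rows get NULL for `loans`'s columns.
Matching on l.book_id = r.book_id AND l.tier = r.tier.
Matched pairs: 4; unmatched l rows kept: 5.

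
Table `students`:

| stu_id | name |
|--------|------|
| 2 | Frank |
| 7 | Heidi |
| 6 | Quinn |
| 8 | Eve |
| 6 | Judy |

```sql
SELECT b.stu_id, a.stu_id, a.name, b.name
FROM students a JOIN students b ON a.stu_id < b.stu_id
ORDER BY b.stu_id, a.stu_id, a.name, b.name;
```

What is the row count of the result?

9

INNER JOIN keeps only pairs where the ON condition holds.
Matching on a.stu_id < b.stu_id.
- a row (stu_id=2): matches 4 b row(s) → 4 output row(s).
- a row (stu_id=7): matches 1 b row(s) → 1 output row(s).
- a row (stu_id=6): matches 2 b row(s) → 2 output row(s).
- a row (stu_id=8): no match → dropped.
- a row (stu_id=6): matches 2 b row(s) → 2 output row(s).
Total: 9 rows.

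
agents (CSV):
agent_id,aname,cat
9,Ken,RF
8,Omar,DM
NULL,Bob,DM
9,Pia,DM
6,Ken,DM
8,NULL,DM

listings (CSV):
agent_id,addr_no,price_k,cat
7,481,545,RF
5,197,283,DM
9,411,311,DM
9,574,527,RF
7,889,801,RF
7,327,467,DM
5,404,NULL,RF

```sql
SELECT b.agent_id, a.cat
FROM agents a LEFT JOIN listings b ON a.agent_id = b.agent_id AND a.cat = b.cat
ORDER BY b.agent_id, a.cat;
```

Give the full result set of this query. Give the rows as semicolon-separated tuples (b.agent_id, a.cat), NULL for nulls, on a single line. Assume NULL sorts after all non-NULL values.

LEFT JOIN keeps every row from `agents`; unmatched rows get NULL for `listings`'s columns.
Matching on a.agent_id = b.agent_id AND a.cat = b.cat. A NULL in a compared column never satisfies the condition.
Matched pairs: 2; unmatched a rows kept: 4.

(9, DM); (9, RF); (NULL, DM); (NULL, DM); (NULL, DM); (NULL, DM)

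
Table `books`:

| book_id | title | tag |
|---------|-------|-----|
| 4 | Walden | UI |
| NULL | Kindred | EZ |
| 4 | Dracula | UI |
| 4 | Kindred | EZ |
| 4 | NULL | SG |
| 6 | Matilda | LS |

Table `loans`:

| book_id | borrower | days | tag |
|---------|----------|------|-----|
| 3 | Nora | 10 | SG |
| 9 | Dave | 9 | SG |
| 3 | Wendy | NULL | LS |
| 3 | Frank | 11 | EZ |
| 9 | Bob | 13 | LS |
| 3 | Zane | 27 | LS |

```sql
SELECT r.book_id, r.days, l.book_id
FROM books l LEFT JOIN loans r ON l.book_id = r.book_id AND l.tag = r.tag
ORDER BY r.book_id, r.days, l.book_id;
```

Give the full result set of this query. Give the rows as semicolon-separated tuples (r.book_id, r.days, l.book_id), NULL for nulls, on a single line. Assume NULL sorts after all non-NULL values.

(NULL, NULL, 4); (NULL, NULL, 4); (NULL, NULL, 4); (NULL, NULL, 4); (NULL, NULL, 6); (NULL, NULL, NULL)

LEFT JOIN keeps every row from `books`; unmatched rows get NULL for `loans`'s columns.
Matching on l.book_id = r.book_id AND l.tag = r.tag. A NULL in a compared column never satisfies the condition.
Matched pairs: 0; unmatched l rows kept: 6.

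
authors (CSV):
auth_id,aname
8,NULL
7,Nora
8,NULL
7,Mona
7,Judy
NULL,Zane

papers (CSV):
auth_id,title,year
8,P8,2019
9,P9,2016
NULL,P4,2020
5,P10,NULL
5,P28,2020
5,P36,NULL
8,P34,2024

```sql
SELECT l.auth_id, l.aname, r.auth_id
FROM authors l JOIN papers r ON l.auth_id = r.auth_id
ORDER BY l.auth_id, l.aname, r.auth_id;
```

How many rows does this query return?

4

INNER JOIN keeps only pairs where the ON condition holds.
Matching on l.auth_id = r.auth_id. A NULL in a compared column never satisfies the condition.
Matched pairs: 4.
Total: 4 rows.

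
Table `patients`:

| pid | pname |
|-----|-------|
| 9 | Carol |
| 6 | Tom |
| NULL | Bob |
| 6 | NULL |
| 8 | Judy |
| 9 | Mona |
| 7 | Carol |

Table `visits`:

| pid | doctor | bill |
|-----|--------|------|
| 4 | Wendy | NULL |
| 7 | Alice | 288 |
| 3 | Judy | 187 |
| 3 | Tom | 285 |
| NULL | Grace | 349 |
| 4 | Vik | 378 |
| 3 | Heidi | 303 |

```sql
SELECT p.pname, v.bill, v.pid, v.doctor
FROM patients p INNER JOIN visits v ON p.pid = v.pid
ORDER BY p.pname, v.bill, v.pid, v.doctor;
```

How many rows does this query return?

1

INNER JOIN keeps only pairs where the ON condition holds.
Matching on p.pid = v.pid. A NULL in a compared column never satisfies the condition.
- p[0] pid=9 → no match; dropped.
- p[1] pid=6 → no match; dropped.
- p[2] pid=NULL → no match; dropped.
- p[3] pid=6 → no match; dropped.
- p[4] pid=8 → no match; dropped.
- p[5] pid=9 → no match; dropped.
- p[6] pid=7 → 1 match(es) in v → 1 row(s).
Total: 1 rows.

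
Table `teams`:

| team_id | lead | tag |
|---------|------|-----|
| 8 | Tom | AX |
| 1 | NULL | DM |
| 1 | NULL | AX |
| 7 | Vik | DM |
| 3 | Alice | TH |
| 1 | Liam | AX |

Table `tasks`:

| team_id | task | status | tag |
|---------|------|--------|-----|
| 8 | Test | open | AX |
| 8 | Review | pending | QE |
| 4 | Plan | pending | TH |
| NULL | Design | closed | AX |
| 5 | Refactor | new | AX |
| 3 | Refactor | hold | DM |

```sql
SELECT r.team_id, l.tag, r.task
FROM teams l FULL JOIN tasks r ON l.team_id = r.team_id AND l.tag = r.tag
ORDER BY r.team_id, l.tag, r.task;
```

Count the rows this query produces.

FULL OUTER JOIN keeps every row from both sides; unmatched rows get NULL for the other side's columns.
Matching on l.team_id = r.team_id AND l.tag = r.tag. A NULL in a compared column never satisfies the condition.
Matched pairs: 1; unmatched l rows kept: 5; unmatched r rows kept: 5.
Total: 1 matched + 10 padded = 11 rows.

11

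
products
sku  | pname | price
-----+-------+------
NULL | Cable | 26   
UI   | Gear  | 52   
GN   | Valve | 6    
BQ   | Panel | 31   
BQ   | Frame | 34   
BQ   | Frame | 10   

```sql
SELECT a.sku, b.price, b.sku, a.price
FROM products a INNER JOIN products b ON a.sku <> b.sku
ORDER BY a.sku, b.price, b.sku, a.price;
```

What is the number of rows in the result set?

14

INNER JOIN keeps only pairs where the ON condition holds.
Matching on a.sku <> b.sku. A NULL in a compared column never satisfies the condition.
- a (sku=NULL) has no partner → excluded.
- a (sku=UI) pairs with 4 row(s) of b.
- a (sku=GN) pairs with 4 row(s) of b.
- a (sku=BQ) pairs with 2 row(s) of b.
- a (sku=BQ) pairs with 2 row(s) of b.
- a (sku=BQ) pairs with 2 row(s) of b.
Total: 14 rows.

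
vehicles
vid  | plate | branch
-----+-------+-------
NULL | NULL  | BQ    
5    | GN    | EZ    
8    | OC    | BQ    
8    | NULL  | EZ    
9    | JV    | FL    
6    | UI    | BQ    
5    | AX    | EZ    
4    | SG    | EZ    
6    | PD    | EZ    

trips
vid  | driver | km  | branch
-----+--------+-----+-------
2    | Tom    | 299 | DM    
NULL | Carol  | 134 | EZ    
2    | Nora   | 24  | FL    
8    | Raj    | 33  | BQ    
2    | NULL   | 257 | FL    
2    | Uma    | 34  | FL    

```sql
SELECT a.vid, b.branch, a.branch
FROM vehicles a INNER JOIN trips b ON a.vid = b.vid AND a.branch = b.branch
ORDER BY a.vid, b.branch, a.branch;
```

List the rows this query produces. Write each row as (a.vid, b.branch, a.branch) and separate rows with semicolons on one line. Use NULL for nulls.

(8, BQ, BQ)

INNER JOIN keeps only pairs where the ON condition holds.
Matching on a.vid = b.vid AND a.branch = b.branch. A NULL in a compared column never satisfies the condition.
Matched pairs: 1.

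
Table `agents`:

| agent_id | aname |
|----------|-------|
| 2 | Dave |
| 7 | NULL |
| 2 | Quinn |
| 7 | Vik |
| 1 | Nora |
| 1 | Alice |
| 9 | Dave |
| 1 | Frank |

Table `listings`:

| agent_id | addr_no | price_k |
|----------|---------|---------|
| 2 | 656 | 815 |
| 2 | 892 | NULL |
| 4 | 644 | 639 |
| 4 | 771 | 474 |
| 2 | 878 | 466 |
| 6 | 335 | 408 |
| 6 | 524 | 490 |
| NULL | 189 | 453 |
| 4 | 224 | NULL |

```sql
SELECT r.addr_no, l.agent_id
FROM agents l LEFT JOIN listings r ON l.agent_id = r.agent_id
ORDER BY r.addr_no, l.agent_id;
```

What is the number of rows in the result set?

12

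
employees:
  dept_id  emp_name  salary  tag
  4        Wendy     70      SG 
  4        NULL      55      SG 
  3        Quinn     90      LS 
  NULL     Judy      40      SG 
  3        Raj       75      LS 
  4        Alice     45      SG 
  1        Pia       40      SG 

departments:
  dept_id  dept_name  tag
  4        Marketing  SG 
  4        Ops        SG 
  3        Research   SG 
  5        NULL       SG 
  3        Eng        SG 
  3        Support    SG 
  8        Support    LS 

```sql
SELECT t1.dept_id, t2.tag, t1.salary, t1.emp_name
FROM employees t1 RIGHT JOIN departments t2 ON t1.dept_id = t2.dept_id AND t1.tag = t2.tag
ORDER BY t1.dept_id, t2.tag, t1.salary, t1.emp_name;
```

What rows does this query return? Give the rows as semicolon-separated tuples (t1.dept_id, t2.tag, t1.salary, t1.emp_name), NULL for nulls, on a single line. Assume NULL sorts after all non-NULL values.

(4, SG, 45, Alice); (4, SG, 45, Alice); (4, SG, 55, NULL); (4, SG, 55, NULL); (4, SG, 70, Wendy); (4, SG, 70, Wendy); (NULL, LS, NULL, NULL); (NULL, SG, NULL, NULL); (NULL, SG, NULL, NULL); (NULL, SG, NULL, NULL); (NULL, SG, NULL, NULL)

RIGHT JOIN keeps every row from `departments`; unmatched rows get NULL for `employees`'s columns.
Matching on t1.dept_id = t2.dept_id AND t1.tag = t2.tag. A NULL in a compared column never satisfies the condition.
Matched pairs: 6; unmatched t2 rows kept: 5.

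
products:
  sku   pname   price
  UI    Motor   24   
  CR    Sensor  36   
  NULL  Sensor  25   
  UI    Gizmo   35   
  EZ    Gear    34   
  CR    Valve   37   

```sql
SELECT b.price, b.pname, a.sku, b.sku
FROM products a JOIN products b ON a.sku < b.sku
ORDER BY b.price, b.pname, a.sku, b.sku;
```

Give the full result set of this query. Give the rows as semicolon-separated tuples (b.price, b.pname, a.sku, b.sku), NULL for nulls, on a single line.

INNER JOIN keeps only pairs where the ON condition holds.
Matching on a.sku < b.sku. A NULL in a compared column never satisfies the condition.
- sku=UI: no matching b row, dropped.
- sku=CR: 3 matching b row(s), so 3 row(s) emitted.
- sku=NULL: no matching b row, dropped.
- sku=UI: no matching b row, dropped.
- sku=EZ: 2 matching b row(s), so 2 row(s) emitted.
- sku=CR: 3 matching b row(s), so 3 row(s) emitted.
After projecting and ordering:
b.price | b.pname | a.sku | b.sku
24 | Motor | CR | UI
24 | Motor | CR | UI
24 | Motor | EZ | UI
34 | Gear | CR | EZ
34 | Gear | CR | EZ
35 | Gizmo | CR | UI
35 | Gizmo | CR | UI
35 | Gizmo | EZ | UI

(24, Motor, CR, UI); (24, Motor, CR, UI); (24, Motor, EZ, UI); (34, Gear, CR, EZ); (34, Gear, CR, EZ); (35, Gizmo, CR, UI); (35, Gizmo, CR, UI); (35, Gizmo, EZ, UI)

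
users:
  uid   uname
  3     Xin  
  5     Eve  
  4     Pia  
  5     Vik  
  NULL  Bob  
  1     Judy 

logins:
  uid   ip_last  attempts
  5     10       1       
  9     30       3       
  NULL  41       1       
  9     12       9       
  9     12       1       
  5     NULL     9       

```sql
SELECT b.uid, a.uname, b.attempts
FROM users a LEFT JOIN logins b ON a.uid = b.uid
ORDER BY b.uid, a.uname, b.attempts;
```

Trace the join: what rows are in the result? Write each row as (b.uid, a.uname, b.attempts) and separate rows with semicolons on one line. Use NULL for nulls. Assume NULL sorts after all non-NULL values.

(5, Eve, 1); (5, Eve, 9); (5, Vik, 1); (5, Vik, 9); (NULL, Bob, NULL); (NULL, Judy, NULL); (NULL, Pia, NULL); (NULL, Xin, NULL)

LEFT JOIN keeps every row from `users`; unmatched rows get NULL for `logins`'s columns.
Matching on a.uid = b.uid. A NULL in a compared column never satisfies the condition.
- a (uid=3) has no partner → padded with NULL.
- a (uid=5) pairs with 2 row(s) of b.
- a (uid=4) has no partner → padded with NULL.
- a (uid=5) pairs with 2 row(s) of b.
- a (uid=NULL) has no partner → padded with NULL.
- a (uid=1) has no partner → padded with NULL.
After projecting and ordering:
b.uid | a.uname | b.attempts
5 | Eve | 1
5 | Eve | 9
5 | Vik | 1
5 | Vik | 9
NULL | Bob | NULL
NULL | Judy | NULL
NULL | Pia | NULL
NULL | Xin | NULL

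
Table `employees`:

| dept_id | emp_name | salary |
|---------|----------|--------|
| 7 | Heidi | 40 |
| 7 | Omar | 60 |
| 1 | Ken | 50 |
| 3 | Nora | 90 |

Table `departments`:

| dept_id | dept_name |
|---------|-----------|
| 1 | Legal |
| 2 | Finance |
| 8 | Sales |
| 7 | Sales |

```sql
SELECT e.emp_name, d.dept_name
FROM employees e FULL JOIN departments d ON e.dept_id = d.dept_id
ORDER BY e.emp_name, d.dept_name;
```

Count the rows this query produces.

6

FULL OUTER JOIN keeps every row from both sides; unmatched rows get NULL for the other side's columns.
Matching on e.dept_id = d.dept_id.
- e[0] dept_id=7 → 1 match(es) in d → 1 row(s).
- e[1] dept_id=7 → 1 match(es) in d → 1 row(s).
- e[2] dept_id=1 → 1 match(es) in d → 1 row(s).
- e[3] dept_id=3 → no match; kept with NULLs on the d side.
- 2 d row(s) had no e match → kept, e columns NULL.
Total: 3 matched + 3 padded = 6 rows.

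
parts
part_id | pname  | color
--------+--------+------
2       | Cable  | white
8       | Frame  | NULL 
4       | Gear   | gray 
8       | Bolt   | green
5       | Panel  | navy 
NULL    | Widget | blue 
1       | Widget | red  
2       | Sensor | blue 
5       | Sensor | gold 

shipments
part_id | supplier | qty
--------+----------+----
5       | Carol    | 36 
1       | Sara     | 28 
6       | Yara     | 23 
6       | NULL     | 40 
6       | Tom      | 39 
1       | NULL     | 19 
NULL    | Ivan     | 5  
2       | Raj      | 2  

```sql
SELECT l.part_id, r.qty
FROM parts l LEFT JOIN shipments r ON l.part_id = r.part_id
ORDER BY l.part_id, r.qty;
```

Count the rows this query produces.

10

LEFT JOIN keeps every row from `parts`; unmatched rows get NULL for `shipments`'s columns.
Matching on l.part_id = r.part_id. A NULL in a compared column never satisfies the condition.
- l row (part_id=2): matches 1 r row(s) → 1 output row(s).
- l row (part_id=8): no match → kept, r columns NULL.
- l row (part_id=4): no match → kept, r columns NULL.
- l row (part_id=8): no match → kept, r columns NULL.
- l row (part_id=5): matches 1 r row(s) → 1 output row(s).
- l row (part_id=NULL): no match → kept, r columns NULL.
- l row (part_id=1): matches 2 r row(s) → 2 output row(s).
- l row (part_id=2): matches 1 r row(s) → 1 output row(s).
- l row (part_id=5): matches 1 r row(s) → 1 output row(s).
Total: 6 matched + 4 padded = 10 rows.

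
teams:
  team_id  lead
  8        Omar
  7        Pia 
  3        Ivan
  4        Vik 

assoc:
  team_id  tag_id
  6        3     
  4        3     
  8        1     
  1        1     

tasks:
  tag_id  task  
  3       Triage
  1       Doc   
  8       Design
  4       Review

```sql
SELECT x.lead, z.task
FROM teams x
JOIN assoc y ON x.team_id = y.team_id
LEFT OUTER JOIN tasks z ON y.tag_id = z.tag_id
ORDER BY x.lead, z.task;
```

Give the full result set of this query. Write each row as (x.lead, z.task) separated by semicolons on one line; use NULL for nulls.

Step 1 — x INNER JOIN y on team_id → 2 row(s).
Then LEFT JOIN `tasks z` on tag_id: each of those 2 rows is kept; rows whose y.tag_id has no match in z get NULL for z's columns.

(Omar, Doc); (Vik, Triage)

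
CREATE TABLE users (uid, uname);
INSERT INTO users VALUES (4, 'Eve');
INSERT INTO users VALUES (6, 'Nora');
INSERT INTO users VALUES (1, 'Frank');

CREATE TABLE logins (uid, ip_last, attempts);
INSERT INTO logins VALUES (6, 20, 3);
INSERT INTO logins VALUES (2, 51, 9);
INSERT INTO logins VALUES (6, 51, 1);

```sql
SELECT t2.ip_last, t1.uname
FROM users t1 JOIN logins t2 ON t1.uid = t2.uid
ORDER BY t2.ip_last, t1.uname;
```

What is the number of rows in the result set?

INNER JOIN keeps only pairs where the ON condition holds.
Matching on t1.uid = t2.uid.
- t1 (uid=4) has no partner → excluded.
- t1 (uid=6) pairs with 2 row(s) of t2.
- t1 (uid=1) has no partner → excluded.
Total: 2 rows.

2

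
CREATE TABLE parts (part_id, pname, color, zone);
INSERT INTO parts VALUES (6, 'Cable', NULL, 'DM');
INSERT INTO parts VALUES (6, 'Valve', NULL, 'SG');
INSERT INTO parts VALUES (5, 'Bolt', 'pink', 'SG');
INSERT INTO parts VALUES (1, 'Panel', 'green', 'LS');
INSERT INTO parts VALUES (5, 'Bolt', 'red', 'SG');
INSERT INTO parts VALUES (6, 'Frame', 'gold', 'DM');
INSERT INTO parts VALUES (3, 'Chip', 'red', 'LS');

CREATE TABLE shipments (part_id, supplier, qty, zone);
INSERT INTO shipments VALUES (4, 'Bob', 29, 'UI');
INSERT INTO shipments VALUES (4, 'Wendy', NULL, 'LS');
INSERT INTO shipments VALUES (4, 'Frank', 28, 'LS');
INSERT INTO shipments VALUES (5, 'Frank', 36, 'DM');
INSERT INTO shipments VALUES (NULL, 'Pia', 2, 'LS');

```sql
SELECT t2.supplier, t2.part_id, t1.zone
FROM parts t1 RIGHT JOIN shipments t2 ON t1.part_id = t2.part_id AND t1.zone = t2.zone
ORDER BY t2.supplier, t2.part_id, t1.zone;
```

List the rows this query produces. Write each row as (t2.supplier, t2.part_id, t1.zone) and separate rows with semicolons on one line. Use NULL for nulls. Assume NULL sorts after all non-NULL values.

(Bob, 4, NULL); (Frank, 4, NULL); (Frank, 5, NULL); (Pia, NULL, NULL); (Wendy, 4, NULL)

RIGHT JOIN keeps every row from `shipments`; unmatched rows get NULL for `parts`'s columns.
Matching on t1.part_id = t2.part_id AND t1.zone = t2.zone. A NULL in a compared column never satisfies the condition.
- part_id=6, zone=DM: no matching t2 row.
- part_id=6, zone=SG: no matching t2 row.
- part_id=5, zone=SG: no matching t2 row.
- part_id=1, zone=LS: no matching t2 row.
- part_id=5, zone=SG: no matching t2 row.
- part_id=6, zone=DM: no matching t2 row.
- part_id=3, zone=LS: no matching t2 row.
- plus 5 unmatched t2 row(s), each kept with NULL t1 columns.
After projecting and ordering:
t2.supplier | t2.part_id | t1.zone
Bob | 4 | NULL
Frank | 4 | NULL
Frank | 5 | NULL
Pia | NULL | NULL
Wendy | 4 | NULL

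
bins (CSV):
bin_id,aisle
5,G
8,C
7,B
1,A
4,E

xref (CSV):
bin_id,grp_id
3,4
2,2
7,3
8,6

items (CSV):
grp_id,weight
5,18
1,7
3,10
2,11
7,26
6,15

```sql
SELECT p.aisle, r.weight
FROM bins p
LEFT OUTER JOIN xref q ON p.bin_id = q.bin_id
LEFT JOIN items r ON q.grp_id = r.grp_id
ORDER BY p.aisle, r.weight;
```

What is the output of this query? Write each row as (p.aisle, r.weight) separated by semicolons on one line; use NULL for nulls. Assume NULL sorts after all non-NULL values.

Step 1 — p LEFT JOIN q on bin_id → 5 row(s).
Then LEFT JOIN `items r` on grp_id: each of those 5 rows is kept; rows whose q.grp_id has no match in r get NULL for r's columns.

(A, NULL); (B, 10); (C, 15); (E, NULL); (G, NULL)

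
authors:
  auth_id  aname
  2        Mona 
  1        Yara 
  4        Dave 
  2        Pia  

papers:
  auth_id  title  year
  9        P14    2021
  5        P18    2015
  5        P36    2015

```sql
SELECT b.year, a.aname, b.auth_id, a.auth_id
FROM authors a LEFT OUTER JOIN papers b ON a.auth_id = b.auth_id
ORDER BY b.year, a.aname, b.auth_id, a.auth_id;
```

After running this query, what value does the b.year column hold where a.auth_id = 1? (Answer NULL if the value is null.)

LEFT JOIN keeps every row from `authors`; unmatched rows get NULL for `papers`'s columns.
Matching on a.auth_id = b.auth_id.
- a row (auth_id=2): no match → kept, b columns NULL.
- a row (auth_id=1): no match → kept, b columns NULL.
- a row (auth_id=4): no match → kept, b columns NULL.
- a row (auth_id=2): no match → kept, b columns NULL.

NULL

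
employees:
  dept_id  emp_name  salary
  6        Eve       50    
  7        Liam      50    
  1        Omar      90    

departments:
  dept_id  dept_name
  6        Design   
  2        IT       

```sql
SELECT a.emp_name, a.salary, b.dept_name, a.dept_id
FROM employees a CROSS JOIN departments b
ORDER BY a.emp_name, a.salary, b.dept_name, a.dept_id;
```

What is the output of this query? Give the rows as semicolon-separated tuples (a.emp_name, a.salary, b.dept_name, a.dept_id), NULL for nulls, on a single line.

(Eve, 50, Design, 6); (Eve, 50, IT, 6); (Liam, 50, Design, 7); (Liam, 50, IT, 7); (Omar, 90, Design, 1); (Omar, 90, IT, 1)

CROSS JOIN pairs every row of `employees` with every row of `departments`: 3 × 2 = 6 rows.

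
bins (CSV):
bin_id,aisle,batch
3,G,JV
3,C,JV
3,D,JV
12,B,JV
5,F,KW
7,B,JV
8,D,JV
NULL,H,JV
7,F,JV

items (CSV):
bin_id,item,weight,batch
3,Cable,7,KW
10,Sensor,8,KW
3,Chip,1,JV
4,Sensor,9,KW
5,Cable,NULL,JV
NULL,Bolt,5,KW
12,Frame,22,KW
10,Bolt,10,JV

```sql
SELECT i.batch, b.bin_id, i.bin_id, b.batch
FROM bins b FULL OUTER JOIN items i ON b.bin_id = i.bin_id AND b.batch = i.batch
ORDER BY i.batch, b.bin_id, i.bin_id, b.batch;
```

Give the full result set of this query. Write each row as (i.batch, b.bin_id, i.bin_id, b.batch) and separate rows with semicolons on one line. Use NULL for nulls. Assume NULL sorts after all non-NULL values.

(JV, 3, 3, JV); (JV, 3, 3, JV); (JV, 3, 3, JV); (JV, NULL, 5, NULL); (JV, NULL, 10, NULL); (KW, NULL, 3, NULL); (KW, NULL, 4, NULL); (KW, NULL, 10, NULL); (KW, NULL, 12, NULL); (KW, NULL, NULL, NULL); (NULL, 5, NULL, KW); (NULL, 7, NULL, JV); (NULL, 7, NULL, JV); (NULL, 8, NULL, JV); (NULL, 12, NULL, JV); (NULL, NULL, NULL, JV)

FULL OUTER JOIN keeps every row from both sides; unmatched rows get NULL for the other side's columns.
Matching on b.bin_id = i.bin_id AND b.batch = i.batch. A NULL in a compared column never satisfies the condition.
Matched pairs: 3; unmatched b rows kept: 6; unmatched i rows kept: 7.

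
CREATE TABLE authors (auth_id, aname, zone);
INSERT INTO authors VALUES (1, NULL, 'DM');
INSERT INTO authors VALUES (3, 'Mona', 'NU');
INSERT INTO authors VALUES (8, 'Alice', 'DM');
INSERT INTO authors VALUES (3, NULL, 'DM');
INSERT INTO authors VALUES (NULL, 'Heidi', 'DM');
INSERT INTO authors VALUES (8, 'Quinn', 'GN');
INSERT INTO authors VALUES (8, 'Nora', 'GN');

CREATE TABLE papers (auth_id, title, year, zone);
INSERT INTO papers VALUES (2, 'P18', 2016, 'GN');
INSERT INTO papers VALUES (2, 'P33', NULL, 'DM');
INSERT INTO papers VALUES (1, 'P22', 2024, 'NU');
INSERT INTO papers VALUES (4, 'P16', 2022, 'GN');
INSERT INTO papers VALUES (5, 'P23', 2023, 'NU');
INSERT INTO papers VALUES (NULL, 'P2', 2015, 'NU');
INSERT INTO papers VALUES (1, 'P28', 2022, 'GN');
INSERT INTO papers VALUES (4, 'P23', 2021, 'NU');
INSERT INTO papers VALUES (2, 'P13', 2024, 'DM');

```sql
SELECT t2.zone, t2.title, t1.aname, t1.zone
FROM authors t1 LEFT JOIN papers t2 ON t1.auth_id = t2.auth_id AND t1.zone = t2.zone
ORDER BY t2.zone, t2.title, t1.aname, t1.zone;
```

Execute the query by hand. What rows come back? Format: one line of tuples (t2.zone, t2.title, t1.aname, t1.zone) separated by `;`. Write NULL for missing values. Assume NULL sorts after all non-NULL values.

(NULL, NULL, Alice, DM); (NULL, NULL, Heidi, DM); (NULL, NULL, Mona, NU); (NULL, NULL, Nora, GN); (NULL, NULL, Quinn, GN); (NULL, NULL, NULL, DM); (NULL, NULL, NULL, DM)

LEFT JOIN keeps every row from `authors`; unmatched rows get NULL for `papers`'s columns.
Matching on t1.auth_id = t2.auth_id AND t1.zone = t2.zone. A NULL in a compared column never satisfies the condition.
Matched pairs: 0; unmatched t1 rows kept: 7.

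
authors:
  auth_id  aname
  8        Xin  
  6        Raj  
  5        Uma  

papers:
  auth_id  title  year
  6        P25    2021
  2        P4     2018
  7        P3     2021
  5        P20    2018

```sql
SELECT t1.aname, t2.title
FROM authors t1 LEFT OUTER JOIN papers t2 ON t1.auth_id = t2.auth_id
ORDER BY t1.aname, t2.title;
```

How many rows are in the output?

LEFT JOIN keeps every row from `authors`; unmatched rows get NULL for `papers`'s columns.
Matching on t1.auth_id = t2.auth_id.
- auth_id=8: no t2 row matches, row kept with t2 columns NULL.
- auth_id=6: 1 matching t2 row(s), so 1 row(s) emitted.
- auth_id=5: 1 matching t2 row(s), so 1 row(s) emitted.
Total: 2 matched + 1 padded = 3 rows.

3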